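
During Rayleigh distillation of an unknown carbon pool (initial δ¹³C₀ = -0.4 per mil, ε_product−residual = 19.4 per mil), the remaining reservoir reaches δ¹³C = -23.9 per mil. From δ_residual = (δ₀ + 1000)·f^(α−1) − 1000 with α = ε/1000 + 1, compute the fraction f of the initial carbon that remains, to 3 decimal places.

α − 1 = ε/1000 = 0.0194
(δ_res + 1000)/(δ₀ + 1000) = (-23.9 + 1000)/(-0.4 + 1000) = 976.1/999.6 = 0.976491
f = 0.976491^(1/0.0194) = exp(ln(0.976491)/0.0194) = exp(-0.02379/0.0194)
f = exp(-1.2263) = 0.2934

0.293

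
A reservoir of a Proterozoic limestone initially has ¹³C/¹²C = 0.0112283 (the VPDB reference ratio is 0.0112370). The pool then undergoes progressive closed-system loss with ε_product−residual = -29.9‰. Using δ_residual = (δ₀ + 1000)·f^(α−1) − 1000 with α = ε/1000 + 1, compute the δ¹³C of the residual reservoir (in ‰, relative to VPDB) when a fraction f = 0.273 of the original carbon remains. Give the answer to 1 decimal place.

38.8‰

δ₀ = (0.0112283/0.0112370 − 1)×1000 = (0.999226 − 1)×1000 = -0.774‰
α − 1 = ε/1000 = -0.0299
f^(α−1) = 0.273^(-0.0299) = 1.039582
δ_res = (-0.774 + 1000) × 1.039582 − 1000 = 1038.777 − 1000 = 38.78‰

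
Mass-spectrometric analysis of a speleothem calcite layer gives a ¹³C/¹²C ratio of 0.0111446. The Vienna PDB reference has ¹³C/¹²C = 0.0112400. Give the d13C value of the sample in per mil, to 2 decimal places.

-8.49 per mil

d13C = (R_sample / R_standard − 1) × 1000
R_sample / R_standard = 0.0111446 / 0.0112400 = 0.991512
d13C = (0.991512 − 1) × 1000 = -8.488 per mil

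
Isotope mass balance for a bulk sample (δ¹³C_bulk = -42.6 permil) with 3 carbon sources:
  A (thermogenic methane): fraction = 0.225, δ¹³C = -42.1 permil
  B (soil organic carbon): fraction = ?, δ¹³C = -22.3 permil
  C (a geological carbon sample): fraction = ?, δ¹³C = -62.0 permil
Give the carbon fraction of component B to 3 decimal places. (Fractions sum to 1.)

0.376

Let f_B and f_C be the unknown fractions; fractions sum to 1 so f_B + f_C = 0.775.
Mass balance: Σ fᵢ·δᵢ = δ_bulk ⇒ f_B·(-22.3) + f_C·(-62.0) = -42.6 − (-9.473) = -33.127
Substitute f_C = 0.775 − f_B:
f_B·(-22.3 − -62.0) = -33.127 − 0.775×(-62.0) = 14.923
f_B = 14.923 / 39.7 = 0.3759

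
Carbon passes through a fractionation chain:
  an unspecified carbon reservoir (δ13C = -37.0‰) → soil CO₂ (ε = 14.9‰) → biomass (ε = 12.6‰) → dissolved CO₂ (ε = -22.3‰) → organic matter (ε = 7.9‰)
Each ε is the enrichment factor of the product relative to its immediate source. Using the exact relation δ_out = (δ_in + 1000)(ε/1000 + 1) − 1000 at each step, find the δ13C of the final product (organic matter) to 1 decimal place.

-24.8‰

step 1: δ = (-37.00 + 1000)·(14.9/1000 + 1) − 1000 = -22.65‰
step 2: δ = (-22.65 + 1000)·(12.6/1000 + 1) − 1000 = -10.34‰
step 3: δ = (-10.34 + 1000)·(-22.3/1000 + 1) − 1000 = -32.41‰
step 4: δ = (-32.41 + 1000)·(7.9/1000 + 1) − 1000 = -24.76‰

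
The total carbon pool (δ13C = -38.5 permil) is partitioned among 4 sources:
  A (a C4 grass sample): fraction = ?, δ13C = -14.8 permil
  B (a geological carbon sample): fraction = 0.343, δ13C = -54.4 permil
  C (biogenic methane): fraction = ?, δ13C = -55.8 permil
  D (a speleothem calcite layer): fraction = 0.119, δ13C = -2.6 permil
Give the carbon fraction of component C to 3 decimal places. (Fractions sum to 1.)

Let f_C and f_A be the unknown fractions; fractions sum to 1 so f_C + f_A = 0.538.
Mass balance: Σ fᵢ·δᵢ = δ_bulk ⇒ f_C·(-55.8) + f_A·(-14.8) = -38.5 − (-18.969) = -19.531
Substitute f_A = 0.538 − f_C:
f_C·(-55.8 − -14.8) = -19.531 − 0.538×(-14.8) = -11.569
f_C = -11.569 / -41.0 = 0.2822

0.282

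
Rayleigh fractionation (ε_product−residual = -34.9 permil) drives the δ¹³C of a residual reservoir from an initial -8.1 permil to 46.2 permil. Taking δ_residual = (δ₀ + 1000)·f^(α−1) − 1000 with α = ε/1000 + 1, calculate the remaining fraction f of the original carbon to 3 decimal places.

0.217

α − 1 = ε/1000 = -0.0349
(δ_res + 1000)/(δ₀ + 1000) = (46.2 + 1000)/(-8.1 + 1000) = 1046.2/991.9 = 1.054743
f = 1.054743^(1/-0.0349) = exp(ln(1.054743)/-0.0349) = exp(0.05330/-0.0349)
f = exp(-1.5272) = 0.2172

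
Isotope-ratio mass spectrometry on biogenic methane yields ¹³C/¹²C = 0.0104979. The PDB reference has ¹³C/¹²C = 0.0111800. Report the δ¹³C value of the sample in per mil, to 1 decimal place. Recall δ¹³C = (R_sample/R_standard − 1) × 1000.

δ¹³C = (R_sample / R_standard − 1) × 1000
R_sample / R_standard = 0.0104979 / 0.0111800 = 0.938989
δ¹³C = (0.938989 − 1) × 1000 = -61.01 per mil

-61.0 per mil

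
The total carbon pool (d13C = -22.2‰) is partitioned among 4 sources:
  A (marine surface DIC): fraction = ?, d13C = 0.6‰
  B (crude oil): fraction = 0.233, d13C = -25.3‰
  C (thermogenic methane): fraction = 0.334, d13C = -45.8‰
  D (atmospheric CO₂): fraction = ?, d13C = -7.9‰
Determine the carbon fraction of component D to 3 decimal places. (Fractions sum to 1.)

Let f_D and f_A be the unknown fractions; fractions sum to 1 so f_D + f_A = 0.433.
Mass balance: Σ fᵢ·δᵢ = δ_bulk ⇒ f_D·(-7.9) + f_A·(0.6) = -22.2 − (-21.192) = -1.008
Substitute f_A = 0.433 − f_D:
f_D·(-7.9 − 0.6) = -1.008 − 0.433×(0.6) = -1.268
f_D = -1.268 / -8.5 = 0.1491

0.149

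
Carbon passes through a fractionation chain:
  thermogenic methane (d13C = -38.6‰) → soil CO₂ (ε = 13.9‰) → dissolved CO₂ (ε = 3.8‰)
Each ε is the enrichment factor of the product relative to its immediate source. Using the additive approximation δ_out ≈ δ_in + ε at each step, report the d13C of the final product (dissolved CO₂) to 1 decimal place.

-20.9‰

step 1: δ ≈ -38.6 + (13.9) = -24.7‰
step 2: δ ≈ -24.7 + (3.8) = -20.9‰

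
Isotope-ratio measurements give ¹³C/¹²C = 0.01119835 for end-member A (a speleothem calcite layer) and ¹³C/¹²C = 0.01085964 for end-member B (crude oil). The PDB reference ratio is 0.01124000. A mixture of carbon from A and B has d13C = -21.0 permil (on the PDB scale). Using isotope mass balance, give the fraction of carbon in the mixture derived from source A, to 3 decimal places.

0.426

δ_A = (0.01119835/0.01124000 − 1)×1000 = (0.996294 − 1)×1000 = -3.706 permil
δ_B = (0.01085964/0.01124000 − 1)×1000 = (0.966160 − 1)×1000 = -33.840 permil
f_A = (δ_mix − δ_B)/(δ_A − δ_B) = (-21.0 − (-33.840))/(-3.706 − (-33.840))
f_A = 12.840 / 30.134 = 0.4261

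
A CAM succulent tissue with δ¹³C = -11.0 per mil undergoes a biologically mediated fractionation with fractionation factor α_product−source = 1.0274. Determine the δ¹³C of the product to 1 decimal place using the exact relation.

16.1 per mil

δ_product = (δ_source + 1000)·α − 1000
δ_product = (-11.0 + 1000) × 1.0274 − 1000
δ_product = 1016.099 − 1000 = 16.10 per mil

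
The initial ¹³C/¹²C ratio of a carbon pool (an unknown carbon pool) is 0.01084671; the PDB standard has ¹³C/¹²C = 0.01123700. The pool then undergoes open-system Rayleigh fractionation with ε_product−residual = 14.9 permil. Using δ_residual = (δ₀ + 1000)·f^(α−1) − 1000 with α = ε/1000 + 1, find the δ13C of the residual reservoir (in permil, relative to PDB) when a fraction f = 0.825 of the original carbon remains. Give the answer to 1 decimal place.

δ₀ = (0.01084671/0.01123700 − 1)×1000 = (0.965267 − 1)×1000 = -34.733 permil
α − 1 = ε/1000 = 0.0149
f^(α−1) = 0.825^(0.0149) = 0.997138
δ_res = (-34.733 + 1000) × 0.997138 − 1000 = 962.505 − 1000 = -37.50 permil

-37.5 permil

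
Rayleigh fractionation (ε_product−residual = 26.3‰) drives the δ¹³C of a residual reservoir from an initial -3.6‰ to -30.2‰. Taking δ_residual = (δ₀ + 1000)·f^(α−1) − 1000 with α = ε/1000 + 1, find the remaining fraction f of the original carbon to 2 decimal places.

0.36

α − 1 = ε/1000 = 0.0263
(δ_res + 1000)/(δ₀ + 1000) = (-30.2 + 1000)/(-3.6 + 1000) = 969.8/996.4 = 0.973304
f = 0.973304^(1/0.0263) = exp(ln(0.973304)/0.0263) = exp(-0.02706/0.0263)
f = exp(-1.0289) = 0.3574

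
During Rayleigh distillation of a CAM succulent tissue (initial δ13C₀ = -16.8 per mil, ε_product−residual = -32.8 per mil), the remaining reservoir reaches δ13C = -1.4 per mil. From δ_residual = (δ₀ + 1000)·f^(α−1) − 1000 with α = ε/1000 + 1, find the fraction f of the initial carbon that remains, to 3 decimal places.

α − 1 = ε/1000 = -0.0328
(δ_res + 1000)/(δ₀ + 1000) = (-1.4 + 1000)/(-16.8 + 1000) = 998.6/983.2 = 1.015663
f = 1.015663^(1/-0.0328) = exp(ln(1.015663)/-0.0328) = exp(0.01554/-0.0328)
f = exp(-0.4738) = 0.6226

0.623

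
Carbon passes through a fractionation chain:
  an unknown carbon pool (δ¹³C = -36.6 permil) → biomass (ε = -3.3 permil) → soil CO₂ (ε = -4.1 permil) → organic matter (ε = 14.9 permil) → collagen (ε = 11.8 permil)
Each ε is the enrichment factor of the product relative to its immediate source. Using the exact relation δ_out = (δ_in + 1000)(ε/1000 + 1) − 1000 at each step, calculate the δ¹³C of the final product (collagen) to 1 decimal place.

-18.0 permil

step 1: δ = (-36.60 + 1000)·(-3.3/1000 + 1) − 1000 = -39.78 permil
step 2: δ = (-39.78 + 1000)·(-4.1/1000 + 1) − 1000 = -43.72 permil
step 3: δ = (-43.72 + 1000)·(14.9/1000 + 1) − 1000 = -29.47 permil
step 4: δ = (-29.47 + 1000)·(11.8/1000 + 1) − 1000 = -18.02 permil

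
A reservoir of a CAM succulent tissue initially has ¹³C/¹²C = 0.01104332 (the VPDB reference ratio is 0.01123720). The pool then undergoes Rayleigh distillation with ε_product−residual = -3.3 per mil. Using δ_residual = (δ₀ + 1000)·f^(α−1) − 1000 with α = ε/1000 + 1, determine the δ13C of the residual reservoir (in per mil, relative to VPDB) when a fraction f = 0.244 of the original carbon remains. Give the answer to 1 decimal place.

δ₀ = (0.01104332/0.01123720 − 1)×1000 = (0.982747 − 1)×1000 = -17.253 per mil
α − 1 = ε/1000 = -0.0033
f^(α−1) = 0.244^(-0.0033) = 1.004666
δ_res = (-17.253 + 1000) × 1.004666 − 1000 = 987.332 − 1000 = -12.67 per mil

-12.7 per mil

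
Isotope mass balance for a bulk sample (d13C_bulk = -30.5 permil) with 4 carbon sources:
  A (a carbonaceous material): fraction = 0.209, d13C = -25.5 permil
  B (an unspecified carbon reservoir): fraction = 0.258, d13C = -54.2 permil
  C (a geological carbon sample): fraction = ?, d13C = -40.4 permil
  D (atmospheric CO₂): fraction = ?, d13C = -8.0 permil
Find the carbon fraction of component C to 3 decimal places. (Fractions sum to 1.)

0.214

Let f_C and f_D be the unknown fractions; fractions sum to 1 so f_C + f_D = 0.533.
Mass balance: Σ fᵢ·δᵢ = δ_bulk ⇒ f_C·(-40.4) + f_D·(-8.0) = -30.5 − (-19.313) = -11.187
Substitute f_D = 0.533 − f_C:
f_C·(-40.4 − -8.0) = -11.187 − 0.533×(-8.0) = -6.923
f_C = -6.923 / -32.4 = 0.2137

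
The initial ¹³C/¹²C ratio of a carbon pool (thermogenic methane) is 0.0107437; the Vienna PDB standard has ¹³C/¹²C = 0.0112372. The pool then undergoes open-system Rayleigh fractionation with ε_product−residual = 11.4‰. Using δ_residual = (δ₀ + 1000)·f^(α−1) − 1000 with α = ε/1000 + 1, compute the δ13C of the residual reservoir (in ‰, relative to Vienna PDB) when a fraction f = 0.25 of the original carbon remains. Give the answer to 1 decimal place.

δ₀ = (0.0107437/0.0112372 − 1)×1000 = (0.956083 − 1)×1000 = -43.917‰
α − 1 = ε/1000 = 0.0114
f^(α−1) = 0.25^(0.0114) = 0.984320
δ_res = (-43.917 + 1000) × 0.984320 − 1000 = 941.092 − 1000 = -58.91‰

-58.9‰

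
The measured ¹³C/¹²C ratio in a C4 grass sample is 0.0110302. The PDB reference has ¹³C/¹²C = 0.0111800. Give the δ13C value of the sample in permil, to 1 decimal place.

-13.4 permil

δ13C = (R_sample / R_standard − 1) × 1000
R_sample / R_standard = 0.0110302 / 0.0111800 = 0.986601
δ13C = (0.986601 − 1) × 1000 = -13.40 permil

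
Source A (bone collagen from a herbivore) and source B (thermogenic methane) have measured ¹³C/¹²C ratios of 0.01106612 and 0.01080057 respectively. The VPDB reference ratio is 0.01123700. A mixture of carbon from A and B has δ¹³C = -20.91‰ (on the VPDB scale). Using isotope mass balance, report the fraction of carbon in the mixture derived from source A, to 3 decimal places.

δ_A = (0.01106612/0.01123700 − 1)×1000 = (0.984793 − 1)×1000 = -15.207‰
δ_B = (0.01080057/0.01123700 − 1)×1000 = (0.961161 − 1)×1000 = -38.839‰
f_A = (δ_mix − δ_B)/(δ_A − δ_B) = (-20.91 − (-38.839))/(-15.207 − (-38.839))
f_A = 17.929 / 23.632 = 0.7587

0.759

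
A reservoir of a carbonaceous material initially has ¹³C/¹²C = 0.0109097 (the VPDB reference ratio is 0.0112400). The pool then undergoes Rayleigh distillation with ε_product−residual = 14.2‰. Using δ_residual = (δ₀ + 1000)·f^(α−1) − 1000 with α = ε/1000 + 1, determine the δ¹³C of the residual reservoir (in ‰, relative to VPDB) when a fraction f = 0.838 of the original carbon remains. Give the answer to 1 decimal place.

-31.8‰

δ₀ = (0.0109097/0.0112400 − 1)×1000 = (0.970614 − 1)×1000 = -29.386‰
α − 1 = ε/1000 = 0.0142
f^(α−1) = 0.838^(0.0142) = 0.997493
δ_res = (-29.386 + 1000) × 0.997493 − 1000 = 968.181 − 1000 = -31.82‰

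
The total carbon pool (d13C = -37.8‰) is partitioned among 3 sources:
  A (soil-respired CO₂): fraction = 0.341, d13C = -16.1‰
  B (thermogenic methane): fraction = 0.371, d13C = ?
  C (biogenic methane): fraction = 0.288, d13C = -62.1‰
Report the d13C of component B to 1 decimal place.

-38.9‰

Isotope mass balance: δ_bulk = Σ fᵢ·δᵢ.
-37.8 = 0.341×(-16.1) + 0.371×δ_B + 0.288×(-62.1)
0.371·δ_B = -37.8 − (-23.375) = -14.425
δ_B = -14.425 / 0.371 = -38.88‰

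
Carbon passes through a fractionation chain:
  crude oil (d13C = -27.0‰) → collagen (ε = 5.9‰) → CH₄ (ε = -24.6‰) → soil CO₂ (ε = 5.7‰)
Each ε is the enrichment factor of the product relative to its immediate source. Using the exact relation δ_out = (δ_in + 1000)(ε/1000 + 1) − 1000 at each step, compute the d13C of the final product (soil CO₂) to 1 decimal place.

step 1: δ = (-27.00 + 1000)·(5.9/1000 + 1) − 1000 = -21.26‰
step 2: δ = (-21.26 + 1000)·(-24.6/1000 + 1) − 1000 = -45.34‰
step 3: δ = (-45.34 + 1000)·(5.7/1000 + 1) − 1000 = -39.89‰

-39.9‰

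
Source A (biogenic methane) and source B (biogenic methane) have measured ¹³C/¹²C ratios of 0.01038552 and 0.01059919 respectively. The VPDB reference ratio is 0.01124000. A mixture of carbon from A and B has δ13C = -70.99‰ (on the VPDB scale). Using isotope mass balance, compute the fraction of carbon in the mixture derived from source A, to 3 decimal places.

0.735

δ_A = (0.01038552/0.01124000 − 1)×1000 = (0.923979 − 1)×1000 = -76.021‰
δ_B = (0.01059919/0.01124000 − 1)×1000 = (0.942988 − 1)×1000 = -57.012‰
f_A = (δ_mix − δ_B)/(δ_A − δ_B) = (-70.99 − (-57.012))/(-76.021 − (-57.012))
f_A = -13.978 / -19.010 = 0.7353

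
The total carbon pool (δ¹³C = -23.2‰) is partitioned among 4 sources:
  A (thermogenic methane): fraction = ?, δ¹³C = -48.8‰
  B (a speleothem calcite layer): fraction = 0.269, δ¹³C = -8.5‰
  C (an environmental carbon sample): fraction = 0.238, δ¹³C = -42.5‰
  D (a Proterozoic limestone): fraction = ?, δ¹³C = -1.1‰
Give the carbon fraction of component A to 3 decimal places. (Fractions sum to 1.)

0.215

Let f_A and f_D be the unknown fractions; fractions sum to 1 so f_A + f_D = 0.493.
Mass balance: Σ fᵢ·δᵢ = δ_bulk ⇒ f_A·(-48.8) + f_D·(-1.1) = -23.2 − (-12.402) = -10.798
Substitute f_D = 0.493 − f_A:
f_A·(-48.8 − -1.1) = -10.798 − 0.493×(-1.1) = -10.256
f_A = -10.256 / -47.7 = 0.2150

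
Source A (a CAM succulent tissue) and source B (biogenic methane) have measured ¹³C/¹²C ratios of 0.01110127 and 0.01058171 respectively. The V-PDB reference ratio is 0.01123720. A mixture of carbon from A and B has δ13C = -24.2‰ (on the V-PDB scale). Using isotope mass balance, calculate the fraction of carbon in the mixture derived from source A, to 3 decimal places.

0.738

δ_A = (0.01110127/0.01123720 − 1)×1000 = (0.987904 − 1)×1000 = -12.096‰
δ_B = (0.01058171/0.01123720 − 1)×1000 = (0.941668 − 1)×1000 = -58.332‰
f_A = (δ_mix − δ_B)/(δ_A − δ_B) = (-24.2 − (-58.332))/(-12.096 − (-58.332))
f_A = 34.132 / 46.236 = 0.7382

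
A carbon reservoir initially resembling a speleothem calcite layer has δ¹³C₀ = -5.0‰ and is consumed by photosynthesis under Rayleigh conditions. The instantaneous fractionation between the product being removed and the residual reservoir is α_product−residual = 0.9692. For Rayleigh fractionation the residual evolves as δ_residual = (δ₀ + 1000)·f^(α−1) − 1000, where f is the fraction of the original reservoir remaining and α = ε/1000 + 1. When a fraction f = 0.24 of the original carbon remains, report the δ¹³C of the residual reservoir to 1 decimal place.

39.7‰

Rayleigh residual: δ_res = (δ₀ + 1000)·f^(α−1) − 1000
α − 1 = -0.03080
f^(α−1) = 0.24^(-0.03080) = 1.044936
δ_res = (-5.0 + 1000) × 1.044936 − 1000 = 1039.711 − 1000 = 39.71‰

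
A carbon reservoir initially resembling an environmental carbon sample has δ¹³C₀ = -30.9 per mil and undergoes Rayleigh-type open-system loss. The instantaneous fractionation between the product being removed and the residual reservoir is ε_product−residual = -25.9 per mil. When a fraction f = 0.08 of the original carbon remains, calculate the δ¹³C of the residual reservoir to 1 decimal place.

Rayleigh residual: δ_res = (δ₀ + 1000)·f^(α−1) − 1000
α = ε/1000 + 1 = 0.97410, so α − 1 = -0.02590
f^(α−1) = 0.08^(-0.02590) = 1.067603
δ_res = (-30.9 + 1000) × 1.067603 − 1000 = 1034.615 − 1000 = 34.61 per mil

34.6 per mil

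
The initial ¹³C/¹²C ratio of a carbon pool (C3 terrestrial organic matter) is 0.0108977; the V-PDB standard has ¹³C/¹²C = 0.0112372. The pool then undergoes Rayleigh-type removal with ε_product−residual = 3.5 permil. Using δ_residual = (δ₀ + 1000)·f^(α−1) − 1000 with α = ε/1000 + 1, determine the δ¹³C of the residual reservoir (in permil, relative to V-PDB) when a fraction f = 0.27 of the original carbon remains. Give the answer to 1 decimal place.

-34.6 permil

δ₀ = (0.0108977/0.0112372 − 1)×1000 = (0.969788 − 1)×1000 = -30.212 permil
α − 1 = ε/1000 = 0.0035
f^(α−1) = 0.27^(0.0035) = 0.995428
δ_res = (-30.212 + 1000) × 0.995428 − 1000 = 965.354 − 1000 = -34.65 permil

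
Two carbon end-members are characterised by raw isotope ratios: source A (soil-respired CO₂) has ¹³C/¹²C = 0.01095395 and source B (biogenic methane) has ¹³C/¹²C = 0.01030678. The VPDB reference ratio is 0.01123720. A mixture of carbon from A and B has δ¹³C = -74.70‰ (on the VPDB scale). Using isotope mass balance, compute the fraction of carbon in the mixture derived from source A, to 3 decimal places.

0.141

δ_A = (0.01095395/0.01123720 − 1)×1000 = (0.974794 − 1)×1000 = -25.206‰
δ_B = (0.01030678/0.01123720 − 1)×1000 = (0.917202 − 1)×1000 = -82.798‰
f_A = (δ_mix − δ_B)/(δ_A − δ_B) = (-74.70 − (-82.798))/(-25.206 − (-82.798))
f_A = 8.098 / 57.592 = 0.1406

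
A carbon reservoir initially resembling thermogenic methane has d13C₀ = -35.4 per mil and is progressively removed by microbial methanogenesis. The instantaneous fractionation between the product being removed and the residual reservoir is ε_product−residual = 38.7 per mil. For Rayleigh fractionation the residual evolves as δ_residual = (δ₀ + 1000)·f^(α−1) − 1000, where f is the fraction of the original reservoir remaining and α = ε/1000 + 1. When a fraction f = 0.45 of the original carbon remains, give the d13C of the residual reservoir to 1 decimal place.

-64.8 per mil

Rayleigh residual: δ_res = (δ₀ + 1000)·f^(α−1) − 1000
α = ε/1000 + 1 = 1.03870, so α − 1 = 0.03870
f^(α−1) = 0.45^(0.03870) = 0.969570
δ_res = (-35.4 + 1000) × 0.969570 − 1000 = 935.248 − 1000 = -64.75 per mil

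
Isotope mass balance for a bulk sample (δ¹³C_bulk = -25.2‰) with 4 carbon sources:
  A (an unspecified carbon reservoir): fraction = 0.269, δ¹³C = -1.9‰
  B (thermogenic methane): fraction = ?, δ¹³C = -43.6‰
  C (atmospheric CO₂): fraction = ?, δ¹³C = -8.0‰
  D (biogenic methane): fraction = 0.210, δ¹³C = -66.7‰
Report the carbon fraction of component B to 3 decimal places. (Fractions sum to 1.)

0.183

Let f_B and f_C be the unknown fractions; fractions sum to 1 so f_B + f_C = 0.521.
Mass balance: Σ fᵢ·δᵢ = δ_bulk ⇒ f_B·(-43.6) + f_C·(-8.0) = -25.2 − (-14.518) = -10.682
Substitute f_C = 0.521 − f_B:
f_B·(-43.6 − -8.0) = -10.682 − 0.521×(-8.0) = -6.514
f_B = -6.514 / -35.6 = 0.1830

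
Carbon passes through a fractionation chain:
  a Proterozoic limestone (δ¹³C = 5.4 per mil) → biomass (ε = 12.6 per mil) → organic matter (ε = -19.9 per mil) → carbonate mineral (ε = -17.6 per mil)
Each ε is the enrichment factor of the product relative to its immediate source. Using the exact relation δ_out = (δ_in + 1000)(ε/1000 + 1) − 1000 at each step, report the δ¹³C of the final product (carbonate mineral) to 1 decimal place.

step 1: δ = (5.40 + 1000)·(12.6/1000 + 1) − 1000 = 18.07 per mil
step 2: δ = (18.07 + 1000)·(-19.9/1000 + 1) − 1000 = -2.19 per mil
step 3: δ = (-2.19 + 1000)·(-17.6/1000 + 1) − 1000 = -19.75 per mil

-19.8 per mil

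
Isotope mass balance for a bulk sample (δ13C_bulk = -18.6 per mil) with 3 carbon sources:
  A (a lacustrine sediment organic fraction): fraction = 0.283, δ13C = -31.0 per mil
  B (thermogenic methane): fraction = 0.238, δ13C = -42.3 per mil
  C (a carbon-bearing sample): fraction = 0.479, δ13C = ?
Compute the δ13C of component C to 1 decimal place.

0.5 per mil

Isotope mass balance: δ_bulk = Σ fᵢ·δᵢ.
-18.6 = 0.283×(-31.0) + 0.238×(-42.3) + 0.479×δ_C
0.479·δ_C = -18.6 − (-18.840) = 0.240
δ_C = 0.240 / 0.479 = 0.50 per mil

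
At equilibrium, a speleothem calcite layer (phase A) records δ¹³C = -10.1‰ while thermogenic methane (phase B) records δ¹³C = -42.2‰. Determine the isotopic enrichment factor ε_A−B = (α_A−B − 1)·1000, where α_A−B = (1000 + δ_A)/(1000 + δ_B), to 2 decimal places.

α_A−B = (1000 + -10.1) / (1000 + -42.2) = 989.9 / 957.8 = 1.033514
ε_A−B = (1.033514 − 1) × 1000 = 33.514‰
(The approximation ε ≈ δ_A − δ_B would give 32.1‰.)

33.51‰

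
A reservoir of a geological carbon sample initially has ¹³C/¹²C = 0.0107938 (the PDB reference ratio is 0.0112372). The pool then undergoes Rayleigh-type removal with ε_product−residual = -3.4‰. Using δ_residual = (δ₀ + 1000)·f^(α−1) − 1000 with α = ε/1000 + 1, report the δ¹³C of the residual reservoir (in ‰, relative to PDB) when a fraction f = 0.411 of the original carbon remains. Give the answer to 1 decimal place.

-36.5‰

δ₀ = (0.0107938/0.0112372 − 1)×1000 = (0.960542 − 1)×1000 = -39.458‰
α − 1 = ε/1000 = -0.0034
f^(α−1) = 0.411^(-0.0034) = 1.003028
δ_res = (-39.458 + 1000) × 1.003028 − 1000 = 963.450 − 1000 = -36.55‰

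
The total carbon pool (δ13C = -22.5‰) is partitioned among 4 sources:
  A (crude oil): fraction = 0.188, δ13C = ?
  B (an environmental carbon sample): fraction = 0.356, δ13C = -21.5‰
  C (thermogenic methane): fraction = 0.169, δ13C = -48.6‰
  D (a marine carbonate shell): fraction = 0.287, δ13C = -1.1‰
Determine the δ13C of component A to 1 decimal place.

Isotope mass balance: δ_bulk = Σ fᵢ·δᵢ.
-22.5 = 0.188×δ_A + 0.356×(-21.5) + 0.169×(-48.6) + 0.287×(-1.1)
0.188·δ_A = -22.5 − (-16.183) = -6.317
δ_A = -6.317 / 0.188 = -33.60‰

-33.6‰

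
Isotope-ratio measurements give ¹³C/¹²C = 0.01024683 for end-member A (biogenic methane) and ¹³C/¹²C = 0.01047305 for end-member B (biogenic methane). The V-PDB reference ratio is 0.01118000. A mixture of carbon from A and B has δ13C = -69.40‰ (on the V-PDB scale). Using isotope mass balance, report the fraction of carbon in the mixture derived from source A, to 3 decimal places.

0.305

δ_A = (0.01024683/0.01118000 − 1)×1000 = (0.916532 − 1)×1000 = -83.468‰
δ_B = (0.01047305/0.01118000 − 1)×1000 = (0.936767 − 1)×1000 = -63.233‰
f_A = (δ_mix − δ_B)/(δ_A − δ_B) = (-69.40 − (-63.233))/(-83.468 − (-63.233))
f_A = -6.167 / -20.234 = 0.3048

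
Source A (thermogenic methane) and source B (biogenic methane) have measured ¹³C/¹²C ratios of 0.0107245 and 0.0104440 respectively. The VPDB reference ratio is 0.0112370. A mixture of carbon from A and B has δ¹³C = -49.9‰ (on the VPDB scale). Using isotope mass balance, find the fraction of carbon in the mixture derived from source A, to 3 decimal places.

δ_A = (0.0107245/0.0112370 − 1)×1000 = (0.954392 − 1)×1000 = -45.608‰
δ_B = (0.0104440/0.0112370 − 1)×1000 = (0.929430 − 1)×1000 = -70.570‰
f_A = (δ_mix − δ_B)/(δ_A − δ_B) = (-49.9 − (-70.570))/(-45.608 − (-70.570))
f_A = 20.670 / 24.962 = 0.8281

0.828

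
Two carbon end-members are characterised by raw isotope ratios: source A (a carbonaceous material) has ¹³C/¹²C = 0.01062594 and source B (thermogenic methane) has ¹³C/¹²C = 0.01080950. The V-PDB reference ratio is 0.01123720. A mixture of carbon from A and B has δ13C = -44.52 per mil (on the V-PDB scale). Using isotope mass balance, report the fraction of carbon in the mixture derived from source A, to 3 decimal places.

δ_A = (0.01062594/0.01123720 − 1)×1000 = (0.945604 − 1)×1000 = -54.396 per mil
δ_B = (0.01080950/0.01123720 − 1)×1000 = (0.961939 − 1)×1000 = -38.061 per mil
f_A = (δ_mix − δ_B)/(δ_A − δ_B) = (-44.52 − (-38.061))/(-54.396 − (-38.061))
f_A = -6.459 / -16.335 = 0.3954

0.395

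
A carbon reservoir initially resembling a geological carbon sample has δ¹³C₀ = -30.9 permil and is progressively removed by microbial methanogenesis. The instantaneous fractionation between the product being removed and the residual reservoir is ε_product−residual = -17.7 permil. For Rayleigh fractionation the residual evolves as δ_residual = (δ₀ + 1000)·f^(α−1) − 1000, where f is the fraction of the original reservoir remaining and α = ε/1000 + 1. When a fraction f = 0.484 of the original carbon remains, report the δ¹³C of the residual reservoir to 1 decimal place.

-18.4 permil

Rayleigh residual: δ_res = (δ₀ + 1000)·f^(α−1) − 1000
α = ε/1000 + 1 = 0.98230, so α − 1 = -0.01770
f^(α−1) = 0.484^(-0.01770) = 1.012927
δ_res = (-30.9 + 1000) × 1.012927 − 1000 = 981.628 − 1000 = -18.37 permil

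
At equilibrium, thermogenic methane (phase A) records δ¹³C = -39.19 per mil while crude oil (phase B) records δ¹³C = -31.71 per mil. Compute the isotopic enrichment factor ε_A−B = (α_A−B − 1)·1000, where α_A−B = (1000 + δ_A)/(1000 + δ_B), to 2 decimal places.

-7.72 per mil

α_A−B = (1000 + -39.19) / (1000 + -31.71) = 960.81 / 968.29 = 0.992275
ε_A−B = (0.992275 − 1) × 1000 = -7.725 per mil
(The approximation ε ≈ δ_A − δ_B would give -7.48 per mil.)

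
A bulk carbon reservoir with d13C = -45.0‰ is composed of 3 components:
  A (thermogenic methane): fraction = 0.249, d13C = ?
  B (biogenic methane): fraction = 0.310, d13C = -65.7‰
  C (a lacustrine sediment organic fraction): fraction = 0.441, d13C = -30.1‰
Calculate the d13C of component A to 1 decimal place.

Isotope mass balance: δ_bulk = Σ fᵢ·δᵢ.
-45.0 = 0.249×δ_A + 0.310×(-65.7) + 0.441×(-30.1)
0.249·δ_A = -45.0 − (-33.641) = -11.359
δ_A = -11.359 / 0.249 = -45.62‰

-45.6‰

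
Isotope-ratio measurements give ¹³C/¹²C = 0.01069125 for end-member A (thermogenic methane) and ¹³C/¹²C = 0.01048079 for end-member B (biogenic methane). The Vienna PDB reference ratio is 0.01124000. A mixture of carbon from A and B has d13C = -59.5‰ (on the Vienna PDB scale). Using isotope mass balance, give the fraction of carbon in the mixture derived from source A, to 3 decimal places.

δ_A = (0.01069125/0.01124000 − 1)×1000 = (0.951179 − 1)×1000 = -48.821‰
δ_B = (0.01048079/0.01124000 − 1)×1000 = (0.932455 − 1)×1000 = -67.545‰
f_A = (δ_mix − δ_B)/(δ_A − δ_B) = (-59.5 − (-67.545))/(-48.821 − (-67.545))
f_A = 8.045 / 18.724 = 0.4297

0.430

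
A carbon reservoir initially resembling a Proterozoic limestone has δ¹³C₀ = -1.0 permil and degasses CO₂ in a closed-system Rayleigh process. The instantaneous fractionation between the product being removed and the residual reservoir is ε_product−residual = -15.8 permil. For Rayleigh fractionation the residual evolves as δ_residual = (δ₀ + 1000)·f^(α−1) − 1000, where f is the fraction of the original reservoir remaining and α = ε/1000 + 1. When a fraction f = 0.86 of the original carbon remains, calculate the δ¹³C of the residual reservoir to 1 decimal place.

1.4 permil

Rayleigh residual: δ_res = (δ₀ + 1000)·f^(α−1) − 1000
α = ε/1000 + 1 = 0.98420, so α − 1 = -0.01580
f^(α−1) = 0.86^(-0.01580) = 1.002386
δ_res = (-1.0 + 1000) × 1.002386 − 1000 = 1001.383 − 1000 = 1.38 permil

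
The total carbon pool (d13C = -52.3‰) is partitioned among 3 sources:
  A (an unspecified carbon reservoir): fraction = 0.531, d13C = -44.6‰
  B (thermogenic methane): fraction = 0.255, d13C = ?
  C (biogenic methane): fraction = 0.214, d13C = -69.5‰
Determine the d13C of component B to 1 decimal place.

-53.9‰

Isotope mass balance: δ_bulk = Σ fᵢ·δᵢ.
-52.3 = 0.531×(-44.6) + 0.255×δ_B + 0.214×(-69.5)
0.255·δ_B = -52.3 − (-38.556) = -13.744
δ_B = -13.744 / 0.255 = -53.90‰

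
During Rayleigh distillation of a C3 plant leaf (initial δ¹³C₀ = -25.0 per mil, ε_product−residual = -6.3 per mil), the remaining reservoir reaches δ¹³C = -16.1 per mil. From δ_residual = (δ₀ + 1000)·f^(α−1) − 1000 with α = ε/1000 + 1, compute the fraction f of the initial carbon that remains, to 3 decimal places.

α − 1 = ε/1000 = -0.0063
(δ_res + 1000)/(δ₀ + 1000) = (-16.1 + 1000)/(-25.0 + 1000) = 983.9/975.0 = 1.009128
f = 1.009128^(1/-0.0063) = exp(ln(1.009128)/-0.0063) = exp(0.00909/-0.0063)
f = exp(-1.4423) = 0.2364

0.236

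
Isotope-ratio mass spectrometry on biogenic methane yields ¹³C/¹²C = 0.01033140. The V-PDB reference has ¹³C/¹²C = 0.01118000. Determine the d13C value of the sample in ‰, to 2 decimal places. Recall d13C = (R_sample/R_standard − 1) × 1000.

d13C = (R_sample / R_standard − 1) × 1000
R_sample / R_standard = 0.01033140 / 0.01118000 = 0.924097
d13C = (0.924097 − 1) × 1000 = -75.903‰

-75.90‰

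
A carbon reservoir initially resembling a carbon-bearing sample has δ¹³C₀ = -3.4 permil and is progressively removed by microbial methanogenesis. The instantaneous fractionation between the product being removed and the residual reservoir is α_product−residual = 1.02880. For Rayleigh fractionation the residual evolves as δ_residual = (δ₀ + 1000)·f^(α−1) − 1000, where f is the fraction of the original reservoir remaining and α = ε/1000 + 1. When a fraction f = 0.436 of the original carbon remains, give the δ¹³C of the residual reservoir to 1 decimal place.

-26.9 permil

Rayleigh residual: δ_res = (δ₀ + 1000)·f^(α−1) − 1000
α − 1 = 0.02880
f^(α−1) = 0.436^(0.02880) = 0.976376
δ_res = (-3.4 + 1000) × 0.976376 − 1000 = 973.057 − 1000 = -26.94 permil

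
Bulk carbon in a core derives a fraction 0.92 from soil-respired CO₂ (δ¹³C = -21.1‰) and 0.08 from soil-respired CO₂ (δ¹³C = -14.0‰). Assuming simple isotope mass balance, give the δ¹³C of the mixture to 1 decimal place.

δ_mix = f_A·δ_A + f_B·δ_B
δ_mix = 0.92 × (-21.1) + 0.08 × (-14.0)
δ_mix = -19.41 + -1.12 = -20.53‰

-20.5‰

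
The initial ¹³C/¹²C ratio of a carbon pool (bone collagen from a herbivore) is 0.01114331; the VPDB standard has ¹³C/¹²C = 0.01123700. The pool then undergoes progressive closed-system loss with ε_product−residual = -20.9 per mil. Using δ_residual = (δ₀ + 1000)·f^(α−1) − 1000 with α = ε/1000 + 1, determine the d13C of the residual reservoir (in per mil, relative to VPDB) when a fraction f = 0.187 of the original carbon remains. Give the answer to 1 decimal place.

27.0 per mil

δ₀ = (0.01114331/0.01123700 − 1)×1000 = (0.991662 − 1)×1000 = -8.338 per mil
α − 1 = ε/1000 = -0.0209
f^(α−1) = 0.187^(-0.0209) = 1.035663
δ_res = (-8.338 + 1000) × 1.035663 − 1000 = 1027.028 − 1000 = 27.03 per mil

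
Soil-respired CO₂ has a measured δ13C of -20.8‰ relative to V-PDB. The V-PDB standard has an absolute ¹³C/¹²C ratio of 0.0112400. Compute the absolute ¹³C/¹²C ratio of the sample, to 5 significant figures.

R_sample = R_standard × (δ13C/1000 + 1)
R_sample = 0.0112400 × (-20.8/1000 + 1) = 0.0112400 × 0.979200
R_sample = 0.0110062

0.011006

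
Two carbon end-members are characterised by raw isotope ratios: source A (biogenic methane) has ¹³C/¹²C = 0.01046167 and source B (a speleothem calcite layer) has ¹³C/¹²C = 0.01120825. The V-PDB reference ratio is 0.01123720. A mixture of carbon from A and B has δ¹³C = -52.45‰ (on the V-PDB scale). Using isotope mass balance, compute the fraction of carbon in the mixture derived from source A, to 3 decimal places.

δ_A = (0.01046167/0.01123720 − 1)×1000 = (0.930985 − 1)×1000 = -69.015‰
δ_B = (0.01120825/0.01123720 − 1)×1000 = (0.997424 − 1)×1000 = -2.576‰
f_A = (δ_mix − δ_B)/(δ_A − δ_B) = (-52.45 − (-2.576))/(-69.015 − (-2.576))
f_A = -49.874 / -66.438 = 0.7507

0.751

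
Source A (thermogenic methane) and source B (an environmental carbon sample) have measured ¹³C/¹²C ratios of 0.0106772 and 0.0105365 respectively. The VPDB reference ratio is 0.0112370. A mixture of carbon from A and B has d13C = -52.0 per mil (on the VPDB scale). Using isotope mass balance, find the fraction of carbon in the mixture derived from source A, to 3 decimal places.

0.826

δ_A = (0.0106772/0.0112370 − 1)×1000 = (0.950182 − 1)×1000 = -49.818 per mil
δ_B = (0.0105365/0.0112370 − 1)×1000 = (0.937661 − 1)×1000 = -62.339 per mil
f_A = (δ_mix − δ_B)/(δ_A − δ_B) = (-52.0 − (-62.339))/(-49.818 − (-62.339))
f_A = 10.339 / 12.521 = 0.8257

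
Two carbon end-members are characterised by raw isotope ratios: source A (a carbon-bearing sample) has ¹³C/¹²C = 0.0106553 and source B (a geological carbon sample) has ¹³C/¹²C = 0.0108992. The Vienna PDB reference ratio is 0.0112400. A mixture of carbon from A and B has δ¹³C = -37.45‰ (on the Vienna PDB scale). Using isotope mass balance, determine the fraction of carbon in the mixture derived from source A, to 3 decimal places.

δ_A = (0.0106553/0.0112400 − 1)×1000 = (0.947980 − 1)×1000 = -52.020‰
δ_B = (0.0108992/0.0112400 − 1)×1000 = (0.969680 − 1)×1000 = -30.320‰
f_A = (δ_mix − δ_B)/(δ_A − δ_B) = (-37.45 − (-30.320))/(-52.020 − (-30.320))
f_A = -7.130 / -21.699 = 0.3286

0.329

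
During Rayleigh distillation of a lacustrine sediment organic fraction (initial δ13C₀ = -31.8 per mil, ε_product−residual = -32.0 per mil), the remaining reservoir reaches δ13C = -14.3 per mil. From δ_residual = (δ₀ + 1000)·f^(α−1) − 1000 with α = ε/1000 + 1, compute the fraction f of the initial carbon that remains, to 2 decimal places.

α − 1 = ε/1000 = -0.0320
(δ_res + 1000)/(δ₀ + 1000) = (-14.3 + 1000)/(-31.8 + 1000) = 985.7/968.2 = 1.018075
f = 1.018075^(1/-0.0320) = exp(ln(1.018075)/-0.0320) = exp(0.01791/-0.0320)
f = exp(-0.5598) = 0.5713

0.57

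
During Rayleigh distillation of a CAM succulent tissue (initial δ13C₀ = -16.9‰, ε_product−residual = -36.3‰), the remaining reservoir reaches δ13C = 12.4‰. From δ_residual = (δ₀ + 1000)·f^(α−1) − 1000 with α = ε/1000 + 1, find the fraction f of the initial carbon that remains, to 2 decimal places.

α − 1 = ε/1000 = -0.0363
(δ_res + 1000)/(δ₀ + 1000) = (12.4 + 1000)/(-16.9 + 1000) = 1012.4/983.1 = 1.029804
f = 1.029804^(1/-0.0363) = exp(ln(1.029804)/-0.0363) = exp(0.02937/-0.0363)
f = exp(-0.8090) = 0.4453

0.45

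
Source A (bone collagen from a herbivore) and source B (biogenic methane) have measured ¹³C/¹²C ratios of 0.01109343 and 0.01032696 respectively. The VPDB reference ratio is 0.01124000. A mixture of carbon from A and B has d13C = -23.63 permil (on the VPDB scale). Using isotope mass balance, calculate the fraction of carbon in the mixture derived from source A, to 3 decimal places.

δ_A = (0.01109343/0.01124000 − 1)×1000 = (0.986960 − 1)×1000 = -13.040 permil
δ_B = (0.01032696/0.01124000 − 1)×1000 = (0.918769 − 1)×1000 = -81.231 permil
f_A = (δ_mix − δ_B)/(δ_A − δ_B) = (-23.63 − (-81.231))/(-13.040 − (-81.231))
f_A = 57.601 / 68.191 = 0.8447

0.845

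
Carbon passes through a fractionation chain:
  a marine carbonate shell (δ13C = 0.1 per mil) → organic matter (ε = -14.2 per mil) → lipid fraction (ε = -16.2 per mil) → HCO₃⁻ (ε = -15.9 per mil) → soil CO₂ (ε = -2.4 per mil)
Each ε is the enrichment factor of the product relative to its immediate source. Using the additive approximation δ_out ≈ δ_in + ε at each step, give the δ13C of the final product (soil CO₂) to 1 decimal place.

-48.6 per mil

step 1: δ ≈ 0.1 + (-14.2) = -14.1 per mil
step 2: δ ≈ -14.1 + (-16.2) = -30.3 per mil
step 3: δ ≈ -30.3 + (-15.9) = -46.2 per mil
step 4: δ ≈ -46.2 + (-2.4) = -48.6 per mil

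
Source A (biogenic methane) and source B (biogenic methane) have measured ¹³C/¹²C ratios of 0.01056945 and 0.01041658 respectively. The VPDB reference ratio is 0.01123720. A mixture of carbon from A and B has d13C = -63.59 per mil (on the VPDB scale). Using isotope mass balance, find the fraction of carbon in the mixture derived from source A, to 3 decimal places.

δ_A = (0.01056945/0.01123720 − 1)×1000 = (0.940577 − 1)×1000 = -59.423 per mil
δ_B = (0.01041658/0.01123720 − 1)×1000 = (0.926973 − 1)×1000 = -73.027 per mil
f_A = (δ_mix − δ_B)/(δ_A − δ_B) = (-63.59 − (-73.027))/(-59.423 − (-73.027))
f_A = 9.437 / 13.604 = 0.6937

0.694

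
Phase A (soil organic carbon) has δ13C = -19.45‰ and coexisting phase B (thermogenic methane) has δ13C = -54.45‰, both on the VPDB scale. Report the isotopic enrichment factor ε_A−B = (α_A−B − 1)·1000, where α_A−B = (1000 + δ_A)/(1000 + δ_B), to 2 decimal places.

37.02‰

α_A−B = (1000 + -19.45) / (1000 + -54.45) = 980.55 / 945.55 = 1.037015
ε_A−B = (1.037015 − 1) × 1000 = 37.015‰
(The approximation ε ≈ δ_A − δ_B would give 35.00‰.)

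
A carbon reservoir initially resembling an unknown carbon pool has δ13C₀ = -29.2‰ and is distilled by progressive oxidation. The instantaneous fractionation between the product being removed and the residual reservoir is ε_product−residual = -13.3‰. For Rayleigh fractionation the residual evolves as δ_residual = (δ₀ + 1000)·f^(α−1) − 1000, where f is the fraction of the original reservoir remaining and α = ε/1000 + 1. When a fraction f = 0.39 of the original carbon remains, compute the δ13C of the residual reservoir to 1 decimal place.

-17.0‰

Rayleigh residual: δ_res = (δ₀ + 1000)·f^(α−1) − 1000
α = ε/1000 + 1 = 0.98670, so α − 1 = -0.01330
f^(α−1) = 0.39^(-0.01330) = 1.012602
δ_res = (-29.2 + 1000) × 1.012602 − 1000 = 983.034 − 1000 = -16.97‰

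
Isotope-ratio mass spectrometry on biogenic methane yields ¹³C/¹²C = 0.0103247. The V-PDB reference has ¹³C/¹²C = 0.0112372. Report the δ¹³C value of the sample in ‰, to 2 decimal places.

-81.20‰

δ¹³C = (R_sample / R_standard − 1) × 1000
R_sample / R_standard = 0.0103247 / 0.0112372 = 0.918796
δ¹³C = (0.918796 − 1) × 1000 = -81.204‰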